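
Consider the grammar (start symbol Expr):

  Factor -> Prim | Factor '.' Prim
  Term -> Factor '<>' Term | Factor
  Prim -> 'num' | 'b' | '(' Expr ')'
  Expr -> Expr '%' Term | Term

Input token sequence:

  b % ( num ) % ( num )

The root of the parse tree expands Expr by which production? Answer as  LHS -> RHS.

[Expr [Expr [Expr [Term [Factor [Prim b]]]] % [Term [Factor [Prim ( [Expr [Term [Factor [Prim num]]]] )]]]] % [Term [Factor [Prim ( [Expr [Term [Factor [Prim num]]]] )]]]]

Expr -> Expr '%' Term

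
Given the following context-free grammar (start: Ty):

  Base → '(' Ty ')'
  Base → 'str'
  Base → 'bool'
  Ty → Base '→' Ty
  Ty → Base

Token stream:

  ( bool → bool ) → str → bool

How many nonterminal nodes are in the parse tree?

[Ty [Base ( [Ty [Base bool] → [Ty [Base bool]]] )] → [Ty [Base str] → [Ty [Base bool]]]]

10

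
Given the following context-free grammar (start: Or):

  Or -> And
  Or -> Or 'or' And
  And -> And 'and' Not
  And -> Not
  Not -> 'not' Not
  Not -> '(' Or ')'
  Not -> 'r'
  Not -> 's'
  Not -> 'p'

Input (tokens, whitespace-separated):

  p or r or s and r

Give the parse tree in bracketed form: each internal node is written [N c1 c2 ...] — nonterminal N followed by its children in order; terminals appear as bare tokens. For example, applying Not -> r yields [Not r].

Or
Or or And
Or or And or And
And or And or And
Not or And or And
p or And or And
p or Not or And
p or r or And
p or r or And and Not
p or r or Not and Not
p or r or s and Not
p or r or s and r

[Or [Or [Or [And [Not p]]] or [And [Not r]]] or [And [And [Not s]] and [Not r]]]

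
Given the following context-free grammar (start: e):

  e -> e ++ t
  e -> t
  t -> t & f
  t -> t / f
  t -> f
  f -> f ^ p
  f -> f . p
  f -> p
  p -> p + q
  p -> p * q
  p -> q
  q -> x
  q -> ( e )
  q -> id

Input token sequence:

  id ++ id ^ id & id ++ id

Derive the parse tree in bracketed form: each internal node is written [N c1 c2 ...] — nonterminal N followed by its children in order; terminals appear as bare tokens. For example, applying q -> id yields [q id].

[e [e [e [t [f [p [q id]]]]] ++ [t [t [f [f [p [q id]]] ^ [p [q id]]]] & [f [p [q id]]]]] ++ [t [f [p [q id]]]]]

e
e ++ t
e ++ t ++ t
t ++ t ++ t
f ++ t ++ t
p ++ t ++ t
q ++ t ++ t
id ++ t ++ t
id ++ t & f ++ t
id ++ f & f ++ t
id ++ f ^ p & f ++ t
id ++ p ^ p & f ++ t
id ++ q ^ p & f ++ t
id ++ id ^ p & f ++ t
id ++ id ^ q & f ++ t
id ++ id ^ id & f ++ t
id ++ id ^ id & p ++ t
id ++ id ^ id & q ++ t
id ++ id ^ id & id ++ t
id ++ id ^ id & id ++ f
id ++ id ^ id & id ++ p
id ++ id ^ id & id ++ q
id ++ id ^ id & id ++ id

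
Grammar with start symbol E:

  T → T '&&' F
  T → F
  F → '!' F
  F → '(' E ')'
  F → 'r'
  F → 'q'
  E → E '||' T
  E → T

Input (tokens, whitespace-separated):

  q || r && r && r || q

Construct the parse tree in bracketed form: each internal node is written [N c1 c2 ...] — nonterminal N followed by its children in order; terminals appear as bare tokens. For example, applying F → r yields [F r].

[E [E [E [T [F q]]] || [T [T [T [F r]] && [F r]] && [F r]]] || [T [F q]]]

E
E || T
E || T || T
T || T || T
F || T || T
q || T || T
q || T && F || T
q || T && F && F || T
q || F && F && F || T
q || r && F && F || T
q || r && r && F || T
q || r && r && r || T
q || r && r && r || F
q || r && r && r || q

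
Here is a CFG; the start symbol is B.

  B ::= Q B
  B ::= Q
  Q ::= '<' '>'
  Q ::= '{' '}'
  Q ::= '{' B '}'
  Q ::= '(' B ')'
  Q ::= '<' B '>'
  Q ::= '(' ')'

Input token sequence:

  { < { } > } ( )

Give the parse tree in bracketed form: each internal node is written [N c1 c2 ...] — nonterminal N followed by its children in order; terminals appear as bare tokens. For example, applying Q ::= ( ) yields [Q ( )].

[B [Q { [B [Q < [B [Q { }]] >]] }] [B [Q ( )]]]

B
Q B
{ B } B
{ Q } B
{ < B > } B
{ < Q > } B
{ < { } > } B
{ < { } > } Q
{ < { } > } ( )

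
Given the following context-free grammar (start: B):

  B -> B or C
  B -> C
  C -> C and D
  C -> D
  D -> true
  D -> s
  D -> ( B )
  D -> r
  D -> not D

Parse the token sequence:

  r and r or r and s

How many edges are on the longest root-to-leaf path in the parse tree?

5

[B [B [C [C [D r]] and [D r]]] or [C [C [D r]] and [D s]]]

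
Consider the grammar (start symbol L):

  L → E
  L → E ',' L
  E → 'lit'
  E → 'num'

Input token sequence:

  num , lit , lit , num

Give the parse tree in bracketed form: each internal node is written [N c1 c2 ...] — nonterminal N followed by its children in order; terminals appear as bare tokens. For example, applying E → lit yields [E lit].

L
E , L
num , L
num , E , L
num , lit , L
num , lit , E , L
num , lit , lit , L
num , lit , lit , E
num , lit , lit , num

[L [E num] , [L [E lit] , [L [E lit] , [L [E num]]]]]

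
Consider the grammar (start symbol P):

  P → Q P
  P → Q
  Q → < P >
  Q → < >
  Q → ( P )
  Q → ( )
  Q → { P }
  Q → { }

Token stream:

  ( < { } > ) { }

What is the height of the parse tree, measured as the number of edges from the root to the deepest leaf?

6

[P [Q ( [P [Q < [P [Q { }]] >]] )] [P [Q { }]]]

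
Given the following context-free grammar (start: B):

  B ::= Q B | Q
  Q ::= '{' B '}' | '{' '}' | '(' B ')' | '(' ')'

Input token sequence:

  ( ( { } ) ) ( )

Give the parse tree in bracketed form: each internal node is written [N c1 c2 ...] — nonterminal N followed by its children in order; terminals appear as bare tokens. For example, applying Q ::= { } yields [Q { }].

B
Q B
( B ) B
( Q ) B
( ( B ) ) B
( ( Q ) ) B
( ( { } ) ) B
( ( { } ) ) Q
( ( { } ) ) ( )

[B [Q ( [B [Q ( [B [Q { }]] )]] )] [B [Q ( )]]]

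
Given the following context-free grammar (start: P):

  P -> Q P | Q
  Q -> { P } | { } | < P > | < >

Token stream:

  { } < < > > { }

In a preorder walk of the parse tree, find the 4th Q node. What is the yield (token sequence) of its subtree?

{ }

[P [Q { }] [P [Q < [P [Q < >]] >] [P [Q { }]]]]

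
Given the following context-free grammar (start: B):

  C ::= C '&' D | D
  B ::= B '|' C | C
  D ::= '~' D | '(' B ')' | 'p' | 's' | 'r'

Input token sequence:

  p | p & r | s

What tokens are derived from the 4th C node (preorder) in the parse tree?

[B [B [B [C [D p]]] | [C [C [D p]] & [D r]]] | [C [D s]]]

s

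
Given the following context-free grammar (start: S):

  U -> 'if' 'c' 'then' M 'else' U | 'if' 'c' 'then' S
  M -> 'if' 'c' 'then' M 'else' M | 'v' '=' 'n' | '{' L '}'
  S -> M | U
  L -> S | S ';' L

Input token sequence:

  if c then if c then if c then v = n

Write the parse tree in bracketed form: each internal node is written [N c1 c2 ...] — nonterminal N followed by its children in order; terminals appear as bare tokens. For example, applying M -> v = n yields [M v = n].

S
U
if c then S
if c then U
if c then if c then S
if c then if c then U
if c then if c then if c then S
if c then if c then if c then M
if c then if c then if c then v = n

[S [U if c then [S [U if c then [S [U if c then [S [M v = n]]]]]]]]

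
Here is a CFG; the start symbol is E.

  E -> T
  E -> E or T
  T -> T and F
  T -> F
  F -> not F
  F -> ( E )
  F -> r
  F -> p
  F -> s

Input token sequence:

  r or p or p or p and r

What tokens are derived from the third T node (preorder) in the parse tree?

p

[E [E [E [E [T [F r]]] or [T [F p]]] or [T [F p]]] or [T [T [F p]] and [F r]]]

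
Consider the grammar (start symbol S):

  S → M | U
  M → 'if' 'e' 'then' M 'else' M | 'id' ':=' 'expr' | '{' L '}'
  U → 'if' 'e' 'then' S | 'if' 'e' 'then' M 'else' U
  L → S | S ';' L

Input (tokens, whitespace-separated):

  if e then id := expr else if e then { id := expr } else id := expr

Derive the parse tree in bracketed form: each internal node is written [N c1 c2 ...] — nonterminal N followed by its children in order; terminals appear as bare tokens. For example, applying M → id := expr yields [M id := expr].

S
M
if e then M else M
if e then id := expr else M
if e then id := expr else if e then M else M
if e then id := expr else if e then { L } else M
if e then id := expr else if e then { S } else M
if e then id := expr else if e then { M } else M
if e then id := expr else if e then { id := expr } else M
if e then id := expr else if e then { id := expr } else id := expr

[S [M if e then [M id := expr] else [M if e then [M { [L [S [M id := expr]]] }] else [M id := expr]]]]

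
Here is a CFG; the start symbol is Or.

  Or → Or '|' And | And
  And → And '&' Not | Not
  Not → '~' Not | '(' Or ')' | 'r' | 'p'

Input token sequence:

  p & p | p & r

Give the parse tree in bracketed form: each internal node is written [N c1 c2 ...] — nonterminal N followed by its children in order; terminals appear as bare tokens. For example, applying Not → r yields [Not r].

[Or [Or [And [And [Not p]] & [Not p]]] | [And [And [Not p]] & [Not r]]]

Or
Or | And
And | And
And & Not | And
Not & Not | And
p & Not | And
p & p | And
p & p | And & Not
p & p | Not & Not
p & p | p & Not
p & p | p & r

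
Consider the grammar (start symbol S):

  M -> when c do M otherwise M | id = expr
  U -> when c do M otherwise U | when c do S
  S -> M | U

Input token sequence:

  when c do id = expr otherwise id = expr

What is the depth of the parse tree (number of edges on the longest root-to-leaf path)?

3

[S [M when c do [M id = expr] otherwise [M id = expr]]]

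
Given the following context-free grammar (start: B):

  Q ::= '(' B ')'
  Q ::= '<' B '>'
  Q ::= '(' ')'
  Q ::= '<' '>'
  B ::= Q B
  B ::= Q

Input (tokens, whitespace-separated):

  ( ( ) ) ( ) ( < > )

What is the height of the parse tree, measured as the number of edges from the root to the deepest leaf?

[B [Q ( [B [Q ( )]] )] [B [Q ( )] [B [Q ( [B [Q < >]] )]]]]

6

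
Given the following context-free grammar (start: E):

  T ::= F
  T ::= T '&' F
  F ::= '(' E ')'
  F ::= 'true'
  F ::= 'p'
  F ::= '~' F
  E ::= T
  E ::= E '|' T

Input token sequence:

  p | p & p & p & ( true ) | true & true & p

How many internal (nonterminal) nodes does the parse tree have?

[E [E [E [T [F p]]] | [T [T [T [T [F p]] & [F p]] & [F p]] & [F ( [E [T [F true]]] )]]] | [T [T [T [F true]] & [F true]] & [F p]]]

22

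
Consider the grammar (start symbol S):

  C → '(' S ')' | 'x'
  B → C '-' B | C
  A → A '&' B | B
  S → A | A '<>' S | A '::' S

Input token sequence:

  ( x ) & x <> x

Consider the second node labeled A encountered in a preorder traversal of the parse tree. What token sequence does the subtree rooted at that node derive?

[S [A [A [B [C ( [S [A [B [C x]]]] )]]] & [B [C x]]] <> [S [A [B [C x]]]]]

( x )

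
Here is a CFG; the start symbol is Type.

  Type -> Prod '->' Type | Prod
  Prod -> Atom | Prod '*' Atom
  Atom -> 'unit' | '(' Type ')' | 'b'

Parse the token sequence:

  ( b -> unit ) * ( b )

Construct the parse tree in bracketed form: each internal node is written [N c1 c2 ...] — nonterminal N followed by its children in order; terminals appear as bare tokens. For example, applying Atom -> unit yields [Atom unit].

[Type [Prod [Prod [Atom ( [Type [Prod [Atom b]] -> [Type [Prod [Atom unit]]]] )]] * [Atom ( [Type [Prod [Atom b]]] )]]]

Type
Prod
Prod * Atom
Atom * Atom
( Type ) * Atom
( Prod -> Type ) * Atom
( Atom -> Type ) * Atom
( b -> Type ) * Atom
( b -> Prod ) * Atom
( b -> Atom ) * Atom
( b -> unit ) * Atom
( b -> unit ) * ( Type )
( b -> unit ) * ( Prod )
( b -> unit ) * ( Atom )
( b -> unit ) * ( b )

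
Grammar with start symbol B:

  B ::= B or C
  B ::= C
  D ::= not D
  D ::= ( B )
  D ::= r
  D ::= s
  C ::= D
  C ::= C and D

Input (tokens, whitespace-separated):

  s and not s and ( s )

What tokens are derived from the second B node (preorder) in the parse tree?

s

[B [C [C [C [D s]] and [D not [D s]]] and [D ( [B [C [D s]]] )]]]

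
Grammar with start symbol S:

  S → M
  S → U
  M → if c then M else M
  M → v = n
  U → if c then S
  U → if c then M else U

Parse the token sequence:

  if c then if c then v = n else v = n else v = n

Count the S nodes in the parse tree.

[S [M if c then [M if c then [M v = n] else [M v = n]] else [M v = n]]]

1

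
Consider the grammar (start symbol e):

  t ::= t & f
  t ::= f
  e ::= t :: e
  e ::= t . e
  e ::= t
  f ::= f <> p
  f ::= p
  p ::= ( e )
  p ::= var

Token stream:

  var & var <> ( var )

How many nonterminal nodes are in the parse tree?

13

[e [t [t [f [p var]]] & [f [f [p var]] <> [p ( [e [t [f [p var]]]] )]]]]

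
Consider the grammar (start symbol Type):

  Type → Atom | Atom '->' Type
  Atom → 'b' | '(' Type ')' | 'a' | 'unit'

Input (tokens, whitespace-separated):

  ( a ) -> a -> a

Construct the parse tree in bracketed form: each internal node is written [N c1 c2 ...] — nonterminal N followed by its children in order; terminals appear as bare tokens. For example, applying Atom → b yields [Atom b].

Type
Atom -> Type
( Type ) -> Type
( Atom ) -> Type
( a ) -> Type
( a ) -> Atom -> Type
( a ) -> a -> Type
( a ) -> a -> Atom
( a ) -> a -> a

[Type [Atom ( [Type [Atom a]] )] -> [Type [Atom a] -> [Type [Atom a]]]]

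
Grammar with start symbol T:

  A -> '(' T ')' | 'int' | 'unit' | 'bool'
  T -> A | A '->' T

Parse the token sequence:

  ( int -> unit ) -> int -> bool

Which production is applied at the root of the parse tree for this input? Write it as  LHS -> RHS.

T -> A '->' T

[T [A ( [T [A int] -> [T [A unit]]] )] -> [T [A int] -> [T [A bool]]]]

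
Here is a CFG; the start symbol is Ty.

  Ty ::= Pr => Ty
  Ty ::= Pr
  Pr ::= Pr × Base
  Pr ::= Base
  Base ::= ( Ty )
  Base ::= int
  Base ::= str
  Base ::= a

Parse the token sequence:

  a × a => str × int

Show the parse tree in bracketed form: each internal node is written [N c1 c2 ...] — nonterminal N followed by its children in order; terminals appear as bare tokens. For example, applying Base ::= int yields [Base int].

Ty
Pr => Ty
Pr × Base => Ty
Base × Base => Ty
a × Base => Ty
a × a => Ty
a × a => Pr
a × a => Pr × Base
a × a => Base × Base
a × a => str × Base
a × a => str × int

[Ty [Pr [Pr [Base a]] × [Base a]] => [Ty [Pr [Pr [Base str]] × [Base int]]]]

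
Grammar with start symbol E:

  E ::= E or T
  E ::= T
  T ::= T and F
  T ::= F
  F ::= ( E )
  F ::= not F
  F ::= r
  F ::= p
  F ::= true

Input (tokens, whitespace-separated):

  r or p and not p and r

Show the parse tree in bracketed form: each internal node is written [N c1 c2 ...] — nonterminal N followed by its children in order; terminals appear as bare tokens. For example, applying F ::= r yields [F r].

[E [E [T [F r]]] or [T [T [T [F p]] and [F not [F p]]] and [F r]]]

E
E or T
T or T
F or T
r or T
r or T and F
r or T and F and F
r or F and F and F
r or p and F and F
r or p and not F and F
r or p and not p and F
r or p and not p and r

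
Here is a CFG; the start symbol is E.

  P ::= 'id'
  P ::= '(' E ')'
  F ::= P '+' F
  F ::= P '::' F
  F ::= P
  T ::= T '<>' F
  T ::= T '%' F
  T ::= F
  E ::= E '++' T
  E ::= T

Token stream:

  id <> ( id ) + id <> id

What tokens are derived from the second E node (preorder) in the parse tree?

id

[E [T [T [T [F [P id]]] <> [F [P ( [E [T [F [P id]]]] )] + [F [P id]]]] <> [F [P id]]]]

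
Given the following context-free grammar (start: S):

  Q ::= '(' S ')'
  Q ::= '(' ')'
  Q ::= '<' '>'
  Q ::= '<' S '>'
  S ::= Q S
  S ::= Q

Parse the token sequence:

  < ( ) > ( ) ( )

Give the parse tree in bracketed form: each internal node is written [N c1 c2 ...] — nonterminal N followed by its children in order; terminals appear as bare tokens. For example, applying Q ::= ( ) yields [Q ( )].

S
Q S
< S > S
< Q > S
< ( ) > S
< ( ) > Q S
< ( ) > ( ) S
< ( ) > ( ) Q
< ( ) > ( ) ( )

[S [Q < [S [Q ( )]] >] [S [Q ( )] [S [Q ( )]]]]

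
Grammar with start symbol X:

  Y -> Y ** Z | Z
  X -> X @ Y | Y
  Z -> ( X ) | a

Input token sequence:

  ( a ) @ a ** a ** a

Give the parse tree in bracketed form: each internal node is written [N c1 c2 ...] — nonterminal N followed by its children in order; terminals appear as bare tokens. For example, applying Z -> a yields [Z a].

[X [X [Y [Z ( [X [Y [Z a]]] )]]] @ [Y [Y [Y [Z a]] ** [Z a]] ** [Z a]]]

X
X @ Y
Y @ Y
Z @ Y
( X ) @ Y
( Y ) @ Y
( Z ) @ Y
( a ) @ Y
( a ) @ Y ** Z
( a ) @ Y ** Z ** Z
( a ) @ Z ** Z ** Z
( a ) @ a ** Z ** Z
( a ) @ a ** a ** Z
( a ) @ a ** a ** a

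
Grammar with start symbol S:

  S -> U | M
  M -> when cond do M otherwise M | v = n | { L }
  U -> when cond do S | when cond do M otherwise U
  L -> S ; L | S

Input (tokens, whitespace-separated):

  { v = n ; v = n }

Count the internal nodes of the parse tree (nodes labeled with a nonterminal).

[S [M { [L [S [M v = n]] ; [L [S [M v = n]]]] }]]

8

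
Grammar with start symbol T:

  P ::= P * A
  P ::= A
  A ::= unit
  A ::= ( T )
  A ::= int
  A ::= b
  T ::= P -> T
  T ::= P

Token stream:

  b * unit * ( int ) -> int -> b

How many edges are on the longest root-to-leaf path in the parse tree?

[T [P [P [P [A b]] * [A unit]] * [A ( [T [P [A int]]] )]] -> [T [P [A int]] -> [T [P [A b]]]]]

6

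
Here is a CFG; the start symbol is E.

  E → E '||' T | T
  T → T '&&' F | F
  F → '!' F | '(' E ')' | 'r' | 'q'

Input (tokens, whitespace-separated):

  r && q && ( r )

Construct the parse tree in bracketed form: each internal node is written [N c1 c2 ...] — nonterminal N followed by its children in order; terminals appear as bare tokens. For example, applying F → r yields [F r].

[E [T [T [T [F r]] && [F q]] && [F ( [E [T [F r]]] )]]]

E
T
T && F
T && F && F
F && F && F
r && F && F
r && q && F
r && q && ( E )
r && q && ( T )
r && q && ( F )
r && q && ( r )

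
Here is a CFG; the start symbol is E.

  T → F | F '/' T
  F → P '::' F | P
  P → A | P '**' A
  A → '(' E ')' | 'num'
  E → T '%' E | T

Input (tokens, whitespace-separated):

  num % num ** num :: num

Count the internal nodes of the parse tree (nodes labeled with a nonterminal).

15

[E [T [F [P [A num]]]] % [E [T [F [P [P [A num]] ** [A num]] :: [F [P [A num]]]]]]]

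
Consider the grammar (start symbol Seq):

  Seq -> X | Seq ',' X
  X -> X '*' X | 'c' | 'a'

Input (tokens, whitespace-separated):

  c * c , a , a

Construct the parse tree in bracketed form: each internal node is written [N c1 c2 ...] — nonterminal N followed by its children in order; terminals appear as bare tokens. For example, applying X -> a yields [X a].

Seq
Seq , X
Seq , X , X
X , X , X
X * X , X , X
c * X , X , X
c * c , X , X
c * c , a , X
c * c , a , a

[Seq [Seq [Seq [X [X c] * [X c]]] , [X a]] , [X a]]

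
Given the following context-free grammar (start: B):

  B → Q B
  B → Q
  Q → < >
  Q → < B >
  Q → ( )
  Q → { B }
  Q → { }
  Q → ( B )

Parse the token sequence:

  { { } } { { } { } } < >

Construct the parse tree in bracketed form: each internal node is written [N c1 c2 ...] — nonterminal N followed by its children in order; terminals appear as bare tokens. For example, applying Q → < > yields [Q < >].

B
Q B
{ B } B
{ Q } B
{ { } } B
{ { } } Q B
{ { } } { B } B
{ { } } { Q B } B
{ { } } { { } B } B
{ { } } { { } Q } B
{ { } } { { } { } } B
{ { } } { { } { } } Q
{ { } } { { } { } } < >

[B [Q { [B [Q { }]] }] [B [Q { [B [Q { }] [B [Q { }]]] }] [B [Q < >]]]]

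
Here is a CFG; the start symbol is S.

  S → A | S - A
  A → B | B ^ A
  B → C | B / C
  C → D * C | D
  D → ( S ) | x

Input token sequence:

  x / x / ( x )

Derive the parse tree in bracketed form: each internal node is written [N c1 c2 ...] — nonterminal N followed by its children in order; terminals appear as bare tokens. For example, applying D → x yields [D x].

[S [A [B [B [B [C [D x]]] / [C [D x]]] / [C [D ( [S [A [B [C [D x]]]]] )]]]]]

S
A
B
B / C
B / C / C
C / C / C
D / C / C
x / C / C
x / D / C
x / x / C
x / x / D
x / x / ( S )
x / x / ( A )
x / x / ( B )
x / x / ( C )
x / x / ( D )
x / x / ( x )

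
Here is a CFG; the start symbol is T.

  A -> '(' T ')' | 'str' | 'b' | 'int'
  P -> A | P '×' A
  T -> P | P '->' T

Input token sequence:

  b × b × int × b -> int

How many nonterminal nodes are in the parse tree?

[T [P [P [P [P [A b]] × [A b]] × [A int]] × [A b]] -> [T [P [A int]]]]

12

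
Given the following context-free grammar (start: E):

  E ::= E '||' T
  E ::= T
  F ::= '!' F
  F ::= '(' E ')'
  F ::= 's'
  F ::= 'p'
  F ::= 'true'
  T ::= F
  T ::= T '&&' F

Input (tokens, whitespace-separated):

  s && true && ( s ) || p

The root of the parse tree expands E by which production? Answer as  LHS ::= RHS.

E ::= E '||' T

[E [E [T [T [T [F s]] && [F true]] && [F ( [E [T [F s]]] )]]] || [T [F p]]]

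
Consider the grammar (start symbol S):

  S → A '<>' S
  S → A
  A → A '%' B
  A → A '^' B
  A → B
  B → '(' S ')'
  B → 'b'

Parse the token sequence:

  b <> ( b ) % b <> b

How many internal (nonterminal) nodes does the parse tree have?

[S [A [B b]] <> [S [A [A [B ( [S [A [B b]]] )]] % [B b]] <> [S [A [B b]]]]]

14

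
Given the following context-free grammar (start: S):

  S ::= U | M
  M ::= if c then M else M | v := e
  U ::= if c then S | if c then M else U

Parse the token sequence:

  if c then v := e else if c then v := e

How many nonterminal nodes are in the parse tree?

6

[S [U if c then [M v := e] else [U if c then [S [M v := e]]]]]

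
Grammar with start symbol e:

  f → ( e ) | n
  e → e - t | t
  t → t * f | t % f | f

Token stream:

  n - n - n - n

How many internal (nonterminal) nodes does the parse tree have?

[e [e [e [e [t [f n]]] - [t [f n]]] - [t [f n]]] - [t [f n]]]

12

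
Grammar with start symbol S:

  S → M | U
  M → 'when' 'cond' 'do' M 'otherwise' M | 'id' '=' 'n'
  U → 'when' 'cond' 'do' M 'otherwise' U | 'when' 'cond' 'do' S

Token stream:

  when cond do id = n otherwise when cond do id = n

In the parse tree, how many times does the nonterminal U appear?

2

[S [U when cond do [M id = n] otherwise [U when cond do [S [M id = n]]]]]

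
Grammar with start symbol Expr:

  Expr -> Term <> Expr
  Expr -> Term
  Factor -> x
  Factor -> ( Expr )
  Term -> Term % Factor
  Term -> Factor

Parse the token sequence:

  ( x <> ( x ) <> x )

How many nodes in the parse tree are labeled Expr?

5

[Expr [Term [Factor ( [Expr [Term [Factor x]] <> [Expr [Term [Factor ( [Expr [Term [Factor x]]] )]] <> [Expr [Term [Factor x]]]]] )]]]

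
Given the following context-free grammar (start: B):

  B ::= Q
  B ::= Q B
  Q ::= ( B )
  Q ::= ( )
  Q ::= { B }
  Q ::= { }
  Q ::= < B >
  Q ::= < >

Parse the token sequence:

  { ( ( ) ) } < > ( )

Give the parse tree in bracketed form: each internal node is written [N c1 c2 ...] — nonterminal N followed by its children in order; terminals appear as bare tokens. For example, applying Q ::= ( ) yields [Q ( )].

[B [Q { [B [Q ( [B [Q ( )]] )]] }] [B [Q < >] [B [Q ( )]]]]

B
Q B
{ B } B
{ Q } B
{ ( B ) } B
{ ( Q ) } B
{ ( ( ) ) } B
{ ( ( ) ) } Q B
{ ( ( ) ) } < > B
{ ( ( ) ) } < > Q
{ ( ( ) ) } < > ( )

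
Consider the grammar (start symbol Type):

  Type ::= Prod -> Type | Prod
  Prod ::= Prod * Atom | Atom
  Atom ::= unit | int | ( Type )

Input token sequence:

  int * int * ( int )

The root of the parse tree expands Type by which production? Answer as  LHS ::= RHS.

[Type [Prod [Prod [Prod [Atom int]] * [Atom int]] * [Atom ( [Type [Prod [Atom int]]] )]]]

Type ::= Prod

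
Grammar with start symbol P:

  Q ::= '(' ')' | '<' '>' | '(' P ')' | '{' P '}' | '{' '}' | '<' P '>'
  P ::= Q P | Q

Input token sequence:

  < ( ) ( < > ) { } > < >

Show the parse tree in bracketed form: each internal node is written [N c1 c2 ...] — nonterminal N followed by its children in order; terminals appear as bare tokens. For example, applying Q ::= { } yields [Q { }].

[P [Q < [P [Q ( )] [P [Q ( [P [Q < >]] )] [P [Q { }]]]] >] [P [Q < >]]]

P
Q P
< P > P
< Q P > P
< ( ) P > P
< ( ) Q P > P
< ( ) ( P ) P > P
< ( ) ( Q ) P > P
< ( ) ( < > ) P > P
< ( ) ( < > ) Q > P
< ( ) ( < > ) { } > P
< ( ) ( < > ) { } > Q
< ( ) ( < > ) { } > < >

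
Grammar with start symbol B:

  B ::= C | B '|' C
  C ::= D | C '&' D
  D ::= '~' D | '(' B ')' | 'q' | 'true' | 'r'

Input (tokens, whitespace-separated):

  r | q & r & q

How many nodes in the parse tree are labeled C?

[B [B [C [D r]]] | [C [C [C [D q]] & [D r]] & [D q]]]

4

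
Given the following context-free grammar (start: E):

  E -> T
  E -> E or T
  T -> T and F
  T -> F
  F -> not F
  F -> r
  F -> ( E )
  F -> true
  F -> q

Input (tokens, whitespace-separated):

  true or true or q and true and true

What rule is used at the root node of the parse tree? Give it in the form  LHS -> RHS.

[E [E [E [T [F true]]] or [T [F true]]] or [T [T [T [F q]] and [F true]] and [F true]]]

E -> E or T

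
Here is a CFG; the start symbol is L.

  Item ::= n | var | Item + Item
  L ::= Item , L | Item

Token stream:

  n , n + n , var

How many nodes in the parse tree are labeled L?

3

[L [Item n] , [L [Item [Item n] + [Item n]] , [L [Item var]]]]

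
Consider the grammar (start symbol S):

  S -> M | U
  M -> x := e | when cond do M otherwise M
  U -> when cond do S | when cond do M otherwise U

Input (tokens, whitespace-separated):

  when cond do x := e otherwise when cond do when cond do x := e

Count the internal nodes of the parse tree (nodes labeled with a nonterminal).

8

[S [U when cond do [M x := e] otherwise [U when cond do [S [U when cond do [S [M x := e]]]]]]]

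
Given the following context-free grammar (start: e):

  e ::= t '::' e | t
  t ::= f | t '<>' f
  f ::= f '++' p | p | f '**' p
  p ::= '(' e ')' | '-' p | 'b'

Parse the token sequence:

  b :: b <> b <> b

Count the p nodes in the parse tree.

4

[e [t [f [p b]]] :: [e [t [t [t [f [p b]]] <> [f [p b]]] <> [f [p b]]]]]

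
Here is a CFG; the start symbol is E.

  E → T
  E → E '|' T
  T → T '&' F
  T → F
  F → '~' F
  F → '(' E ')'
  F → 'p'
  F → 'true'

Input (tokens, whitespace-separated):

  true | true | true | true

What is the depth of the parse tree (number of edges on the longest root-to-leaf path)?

6

[E [E [E [E [T [F true]]] | [T [F true]]] | [T [F true]]] | [T [F true]]]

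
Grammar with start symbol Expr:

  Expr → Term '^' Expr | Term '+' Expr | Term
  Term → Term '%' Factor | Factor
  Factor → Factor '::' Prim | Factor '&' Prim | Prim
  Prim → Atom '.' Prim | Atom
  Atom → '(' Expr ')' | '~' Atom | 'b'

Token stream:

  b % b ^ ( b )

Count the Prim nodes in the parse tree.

[Expr [Term [Term [Factor [Prim [Atom b]]]] % [Factor [Prim [Atom b]]]] ^ [Expr [Term [Factor [Prim [Atom ( [Expr [Term [Factor [Prim [Atom b]]]]] )]]]]]]

4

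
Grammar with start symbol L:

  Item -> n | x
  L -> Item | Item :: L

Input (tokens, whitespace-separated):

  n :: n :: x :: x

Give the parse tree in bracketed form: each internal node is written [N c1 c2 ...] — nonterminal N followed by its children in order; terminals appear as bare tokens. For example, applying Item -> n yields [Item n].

[L [Item n] :: [L [Item n] :: [L [Item x] :: [L [Item x]]]]]

L
Item :: L
n :: L
n :: Item :: L
n :: n :: L
n :: n :: Item :: L
n :: n :: x :: L
n :: n :: x :: Item
n :: n :: x :: x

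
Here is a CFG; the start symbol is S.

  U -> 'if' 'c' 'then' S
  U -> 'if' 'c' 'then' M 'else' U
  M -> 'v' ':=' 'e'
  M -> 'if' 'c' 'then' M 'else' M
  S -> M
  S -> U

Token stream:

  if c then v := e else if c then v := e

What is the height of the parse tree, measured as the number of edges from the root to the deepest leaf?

5

[S [U if c then [M v := e] else [U if c then [S [M v := e]]]]]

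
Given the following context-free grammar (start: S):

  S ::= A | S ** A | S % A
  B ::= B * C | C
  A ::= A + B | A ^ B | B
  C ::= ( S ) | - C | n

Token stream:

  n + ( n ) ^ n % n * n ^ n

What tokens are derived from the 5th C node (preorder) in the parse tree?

n

[S [S [A [A [A [B [C n]]] + [B [C ( [S [A [B [C n]]]] )]]] ^ [B [C n]]]] % [A [A [B [B [C n]] * [C n]]] ^ [B [C n]]]]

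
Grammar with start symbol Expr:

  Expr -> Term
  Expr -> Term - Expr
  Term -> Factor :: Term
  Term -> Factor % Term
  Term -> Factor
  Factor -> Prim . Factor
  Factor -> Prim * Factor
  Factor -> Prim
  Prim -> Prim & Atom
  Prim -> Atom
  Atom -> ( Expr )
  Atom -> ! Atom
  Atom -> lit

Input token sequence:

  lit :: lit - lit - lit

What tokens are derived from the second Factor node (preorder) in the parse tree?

lit

[Expr [Term [Factor [Prim [Atom lit]]] :: [Term [Factor [Prim [Atom lit]]]]] - [Expr [Term [Factor [Prim [Atom lit]]]] - [Expr [Term [Factor [Prim [Atom lit]]]]]]]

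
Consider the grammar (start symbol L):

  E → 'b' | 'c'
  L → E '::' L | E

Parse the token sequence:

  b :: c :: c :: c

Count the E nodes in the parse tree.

4

[L [E b] :: [L [E c] :: [L [E c] :: [L [E c]]]]]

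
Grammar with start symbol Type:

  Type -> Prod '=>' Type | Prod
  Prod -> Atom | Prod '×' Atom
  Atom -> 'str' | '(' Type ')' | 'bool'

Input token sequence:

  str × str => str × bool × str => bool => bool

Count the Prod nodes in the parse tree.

[Type [Prod [Prod [Atom str]] × [Atom str]] => [Type [Prod [Prod [Prod [Atom str]] × [Atom bool]] × [Atom str]] => [Type [Prod [Atom bool]] => [Type [Prod [Atom bool]]]]]]

7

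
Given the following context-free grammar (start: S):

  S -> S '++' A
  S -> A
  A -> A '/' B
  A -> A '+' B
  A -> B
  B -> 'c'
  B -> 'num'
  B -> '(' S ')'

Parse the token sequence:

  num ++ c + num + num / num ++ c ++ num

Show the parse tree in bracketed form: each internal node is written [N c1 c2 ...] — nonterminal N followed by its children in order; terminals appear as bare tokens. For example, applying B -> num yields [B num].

[S [S [S [S [A [B num]]] ++ [A [A [A [A [B c]] + [B num]] + [B num]] / [B num]]] ++ [A [B c]]] ++ [A [B num]]]

S
S ++ A
S ++ A ++ A
S ++ A ++ A ++ A
A ++ A ++ A ++ A
B ++ A ++ A ++ A
num ++ A ++ A ++ A
num ++ A / B ++ A ++ A
num ++ A + B / B ++ A ++ A
num ++ A + B + B / B ++ A ++ A
num ++ B + B + B / B ++ A ++ A
num ++ c + B + B / B ++ A ++ A
num ++ c + num + B / B ++ A ++ A
num ++ c + num + num / B ++ A ++ A
num ++ c + num + num / num ++ A ++ A
num ++ c + num + num / num ++ B ++ A
num ++ c + num + num / num ++ c ++ A
num ++ c + num + num / num ++ c ++ B
num ++ c + num + num / num ++ c ++ num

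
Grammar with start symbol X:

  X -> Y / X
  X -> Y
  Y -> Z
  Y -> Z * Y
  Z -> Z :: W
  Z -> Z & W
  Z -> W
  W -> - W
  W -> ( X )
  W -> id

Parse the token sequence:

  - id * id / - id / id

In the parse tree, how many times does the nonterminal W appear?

[X [Y [Z [W - [W id]]] * [Y [Z [W id]]]] / [X [Y [Z [W - [W id]]]] / [X [Y [Z [W id]]]]]]

6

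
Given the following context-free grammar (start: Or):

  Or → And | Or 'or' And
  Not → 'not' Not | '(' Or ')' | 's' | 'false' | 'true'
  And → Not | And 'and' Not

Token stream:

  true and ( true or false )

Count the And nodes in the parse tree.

[Or [And [And [Not true]] and [Not ( [Or [Or [And [Not true]]] or [And [Not false]]] )]]]

4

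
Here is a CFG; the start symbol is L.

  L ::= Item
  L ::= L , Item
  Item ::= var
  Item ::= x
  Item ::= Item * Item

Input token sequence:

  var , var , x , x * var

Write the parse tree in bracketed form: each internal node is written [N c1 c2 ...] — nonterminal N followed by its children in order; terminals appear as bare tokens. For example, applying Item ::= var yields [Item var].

[L [L [L [L [Item var]] , [Item var]] , [Item x]] , [Item [Item x] * [Item var]]]

L
L , Item
L , Item , Item
L , Item , Item , Item
Item , Item , Item , Item
var , Item , Item , Item
var , var , Item , Item
var , var , x , Item
var , var , x , Item * Item
var , var , x , x * Item
var , var , x , x * var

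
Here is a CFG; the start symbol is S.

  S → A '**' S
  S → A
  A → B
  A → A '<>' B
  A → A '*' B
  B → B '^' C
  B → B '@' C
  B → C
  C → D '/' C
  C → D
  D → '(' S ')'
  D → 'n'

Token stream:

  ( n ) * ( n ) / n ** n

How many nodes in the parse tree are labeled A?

5

[S [A [A [B [C [D ( [S [A [B [C [D n]]]]] )]]]] * [B [C [D ( [S [A [B [C [D n]]]]] )] / [C [D n]]]]] ** [S [A [B [C [D n]]]]]]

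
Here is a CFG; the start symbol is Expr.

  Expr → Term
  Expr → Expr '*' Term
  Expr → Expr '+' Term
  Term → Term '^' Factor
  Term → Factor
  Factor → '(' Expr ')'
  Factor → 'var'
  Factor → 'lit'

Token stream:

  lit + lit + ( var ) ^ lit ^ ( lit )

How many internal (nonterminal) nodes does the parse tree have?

19

[Expr [Expr [Expr [Term [Factor lit]]] + [Term [Factor lit]]] + [Term [Term [Term [Factor ( [Expr [Term [Factor var]]] )]] ^ [Factor lit]] ^ [Factor ( [Expr [Term [Factor lit]]] )]]]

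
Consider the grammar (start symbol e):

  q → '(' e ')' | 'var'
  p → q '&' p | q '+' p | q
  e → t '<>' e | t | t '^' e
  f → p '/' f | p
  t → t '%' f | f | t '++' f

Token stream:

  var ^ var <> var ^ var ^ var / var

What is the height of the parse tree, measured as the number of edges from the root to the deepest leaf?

[e [t [f [p [q var]]]] ^ [e [t [f [p [q var]]]] <> [e [t [f [p [q var]]]] ^ [e [t [f [p [q var]]]] ^ [e [t [f [p [q var]] / [f [p [q var]]]]]]]]]]

10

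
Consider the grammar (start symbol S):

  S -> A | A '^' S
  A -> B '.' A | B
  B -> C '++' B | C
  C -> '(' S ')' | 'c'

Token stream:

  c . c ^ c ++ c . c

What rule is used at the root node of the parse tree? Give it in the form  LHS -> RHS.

[S [A [B [C c]] . [A [B [C c]]]] ^ [S [A [B [C c] ++ [B [C c]]] . [A [B [C c]]]]]]

S -> A '^' S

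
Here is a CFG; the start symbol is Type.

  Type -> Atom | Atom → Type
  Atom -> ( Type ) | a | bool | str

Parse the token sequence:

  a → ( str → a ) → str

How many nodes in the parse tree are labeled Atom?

[Type [Atom a] → [Type [Atom ( [Type [Atom str] → [Type [Atom a]]] )] → [Type [Atom str]]]]

5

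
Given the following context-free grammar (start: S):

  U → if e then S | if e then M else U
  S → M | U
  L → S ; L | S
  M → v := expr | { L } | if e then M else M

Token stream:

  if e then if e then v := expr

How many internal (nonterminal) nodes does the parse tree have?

6

[S [U if e then [S [U if e then [S [M v := expr]]]]]]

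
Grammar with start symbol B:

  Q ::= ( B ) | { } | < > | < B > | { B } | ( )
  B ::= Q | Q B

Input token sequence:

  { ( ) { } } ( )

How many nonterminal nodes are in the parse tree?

8

[B [Q { [B [Q ( )] [B [Q { }]]] }] [B [Q ( )]]]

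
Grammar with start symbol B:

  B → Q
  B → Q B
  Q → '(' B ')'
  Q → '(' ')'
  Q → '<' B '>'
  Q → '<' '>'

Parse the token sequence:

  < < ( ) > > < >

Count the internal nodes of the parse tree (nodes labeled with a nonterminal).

[B [Q < [B [Q < [B [Q ( )]] >]] >] [B [Q < >]]]

8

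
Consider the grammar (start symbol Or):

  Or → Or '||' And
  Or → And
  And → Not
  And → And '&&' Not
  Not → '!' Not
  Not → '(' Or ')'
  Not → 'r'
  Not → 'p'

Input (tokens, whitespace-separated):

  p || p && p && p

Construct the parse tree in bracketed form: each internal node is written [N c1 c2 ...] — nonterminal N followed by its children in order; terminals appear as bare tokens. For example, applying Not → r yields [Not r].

Or
Or || And
And || And
Not || And
p || And
p || And && Not
p || And && Not && Not
p || Not && Not && Not
p || p && Not && Not
p || p && p && Not
p || p && p && p

[Or [Or [And [Not p]]] || [And [And [And [Not p]] && [Not p]] && [Not p]]]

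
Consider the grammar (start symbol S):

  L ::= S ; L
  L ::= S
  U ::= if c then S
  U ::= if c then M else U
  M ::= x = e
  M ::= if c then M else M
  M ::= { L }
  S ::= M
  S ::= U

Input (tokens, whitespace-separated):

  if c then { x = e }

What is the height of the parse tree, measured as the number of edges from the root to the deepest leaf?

[S [U if c then [S [M { [L [S [M x = e]]] }]]]]

7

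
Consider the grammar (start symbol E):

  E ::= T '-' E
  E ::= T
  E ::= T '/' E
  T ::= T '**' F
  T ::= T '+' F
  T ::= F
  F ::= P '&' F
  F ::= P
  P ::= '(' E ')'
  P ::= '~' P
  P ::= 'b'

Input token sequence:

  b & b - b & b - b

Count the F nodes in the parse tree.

[E [T [F [P b] & [F [P b]]]] - [E [T [F [P b] & [F [P b]]]] - [E [T [F [P b]]]]]]

5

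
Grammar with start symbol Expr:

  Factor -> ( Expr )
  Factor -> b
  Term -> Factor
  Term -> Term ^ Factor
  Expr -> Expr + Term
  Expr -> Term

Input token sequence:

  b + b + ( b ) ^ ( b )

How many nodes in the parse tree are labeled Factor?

6

[Expr [Expr [Expr [Term [Factor b]]] + [Term [Factor b]]] + [Term [Term [Factor ( [Expr [Term [Factor b]]] )]] ^ [Factor ( [Expr [Term [Factor b]]] )]]]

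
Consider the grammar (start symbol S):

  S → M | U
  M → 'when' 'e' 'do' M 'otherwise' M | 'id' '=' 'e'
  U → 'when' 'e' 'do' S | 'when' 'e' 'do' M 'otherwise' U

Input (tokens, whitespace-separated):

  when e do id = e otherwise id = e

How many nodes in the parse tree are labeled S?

[S [M when e do [M id = e] otherwise [M id = e]]]

1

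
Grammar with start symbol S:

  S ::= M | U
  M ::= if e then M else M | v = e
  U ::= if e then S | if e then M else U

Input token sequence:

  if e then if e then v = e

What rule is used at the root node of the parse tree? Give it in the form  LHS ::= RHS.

S ::= U

[S [U if e then [S [U if e then [S [M v = e]]]]]]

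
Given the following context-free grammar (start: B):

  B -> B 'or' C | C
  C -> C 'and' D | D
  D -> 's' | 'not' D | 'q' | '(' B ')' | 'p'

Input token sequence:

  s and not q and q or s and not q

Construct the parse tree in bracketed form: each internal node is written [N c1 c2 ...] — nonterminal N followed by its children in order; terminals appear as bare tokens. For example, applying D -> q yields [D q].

[B [B [C [C [C [D s]] and [D not [D q]]] and [D q]]] or [C [C [D s]] and [D not [D q]]]]

B
B or C
C or C
C and D or C
C and D and D or C
D and D and D or C
s and D and D or C
s and not D and D or C
s and not q and D or C
s and not q and q or C
s and not q and q or C and D
s and not q and q or D and D
s and not q and q or s and D
s and not q and q or s and not D
s and not q and q or s and not q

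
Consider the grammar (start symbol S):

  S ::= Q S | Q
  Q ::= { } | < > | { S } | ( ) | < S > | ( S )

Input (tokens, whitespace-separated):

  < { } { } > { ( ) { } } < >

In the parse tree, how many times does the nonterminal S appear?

7

[S [Q < [S [Q { }] [S [Q { }]]] >] [S [Q { [S [Q ( )] [S [Q { }]]] }] [S [Q < >]]]]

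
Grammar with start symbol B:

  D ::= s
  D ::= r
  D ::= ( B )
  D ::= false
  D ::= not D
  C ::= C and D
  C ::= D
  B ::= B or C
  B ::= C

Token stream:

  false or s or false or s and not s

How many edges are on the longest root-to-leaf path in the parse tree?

[B [B [B [B [C [D false]]] or [C [D s]]] or [C [D false]]] or [C [C [D s]] and [D not [D s]]]]

6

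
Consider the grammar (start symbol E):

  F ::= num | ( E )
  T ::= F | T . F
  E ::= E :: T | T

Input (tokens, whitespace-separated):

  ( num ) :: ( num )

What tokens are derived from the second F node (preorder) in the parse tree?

num

[E [E [T [F ( [E [T [F num]]] )]]] :: [T [F ( [E [T [F num]]] )]]]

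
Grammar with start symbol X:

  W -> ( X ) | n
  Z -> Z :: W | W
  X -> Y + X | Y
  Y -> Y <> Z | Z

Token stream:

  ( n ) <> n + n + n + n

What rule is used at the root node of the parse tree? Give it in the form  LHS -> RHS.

X -> Y + X

[X [Y [Y [Z [W ( [X [Y [Z [W n]]]] )]]] <> [Z [W n]]] + [X [Y [Z [W n]]] + [X [Y [Z [W n]]] + [X [Y [Z [W n]]]]]]]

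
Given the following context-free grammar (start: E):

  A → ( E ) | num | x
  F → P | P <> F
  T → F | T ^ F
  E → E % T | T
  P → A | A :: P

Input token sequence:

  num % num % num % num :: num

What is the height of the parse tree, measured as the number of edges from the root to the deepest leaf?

[E [E [E [E [T [F [P [A num]]]]] % [T [F [P [A num]]]]] % [T [F [P [A num]]]]] % [T [F [P [A num] :: [P [A num]]]]]]

8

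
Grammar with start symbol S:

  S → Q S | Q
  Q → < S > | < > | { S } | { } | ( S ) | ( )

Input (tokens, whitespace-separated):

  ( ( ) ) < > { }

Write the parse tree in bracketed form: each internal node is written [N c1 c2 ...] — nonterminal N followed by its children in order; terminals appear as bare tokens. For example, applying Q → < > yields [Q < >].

S
Q S
( S ) S
( Q ) S
( ( ) ) S
( ( ) ) Q S
( ( ) ) < > S
( ( ) ) < > Q
( ( ) ) < > { }

[S [Q ( [S [Q ( )]] )] [S [Q < >] [S [Q { }]]]]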